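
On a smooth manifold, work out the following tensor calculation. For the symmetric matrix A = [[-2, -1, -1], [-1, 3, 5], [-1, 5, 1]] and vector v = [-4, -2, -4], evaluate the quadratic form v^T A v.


First compute Av:
(Av)_1 = -2*-4 + -1*-2 + -1*-4 = 14
(Av)_2 = -1*-4 + 3*-2 + 5*-4 = -22
(Av)_3 = -1*-4 + 5*-2 + 1*-4 = -10
Av = [14, -22, -10]
Then v^T (Av) = -4*14 + -2*-22 + -4*-10
= -56 + 44 + 40 = 28

28


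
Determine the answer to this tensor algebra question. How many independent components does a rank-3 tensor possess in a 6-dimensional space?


The number of components of a rank-r tensor in d dimensions is d^r.
Here d = 6 and r = 3.
6^3 = 216

216


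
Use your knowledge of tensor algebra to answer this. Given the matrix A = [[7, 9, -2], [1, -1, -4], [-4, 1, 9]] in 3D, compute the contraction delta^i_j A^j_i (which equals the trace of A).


The contraction (trace) of a rank-2 tensor is the sum of its diagonal elements.
Diagonal entries: A[1,1] = 7, A[2,2] = -1, A[3,3] = 9
Tr(A) = 7 + -1 + 9 = 15

15


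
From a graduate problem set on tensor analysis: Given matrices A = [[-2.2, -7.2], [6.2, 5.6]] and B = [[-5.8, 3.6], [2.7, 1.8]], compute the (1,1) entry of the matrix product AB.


(AB)_{ij} = sum_k A_{ik} B_{kj}.
For i=1, j=1:
A_{11} * B_{11} = -2.2 * -5.8 = 12.76
A_{12} * B_{21} = -7.2 * 2.7 = -19.44
Sum = 12.76 + -19.44 = -6.68

-6.68


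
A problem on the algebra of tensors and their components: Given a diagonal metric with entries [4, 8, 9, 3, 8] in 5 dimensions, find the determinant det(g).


For a diagonal metric, the determinant is the product of diagonal entries.
Diagonal entries: 4, 8, 9, 3, 8
det(g) = 4 * 8 * 9 * 3 * 8 = 6912

6912


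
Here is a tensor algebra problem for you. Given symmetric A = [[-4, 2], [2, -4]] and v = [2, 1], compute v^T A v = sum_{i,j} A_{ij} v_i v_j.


First compute Av:
(Av)_1 = -4*2 + 2*1 = -6
(Av)_2 = 2*2 + -4*1 = 0
Av = [-6, 0]
Then v^T (Av) = 2*-6 + 1*0
= -12 + 0 = -12

-12


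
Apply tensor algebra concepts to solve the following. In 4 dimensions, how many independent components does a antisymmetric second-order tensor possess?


A antisymmetric rank-2 tensor in d dimensions has d(d-1)/2 independent components.
d = 4
d(d-1)/2 = 4 * 3 / 2 = 12 / 2 = 6

6


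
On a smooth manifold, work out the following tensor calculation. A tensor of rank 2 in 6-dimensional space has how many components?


The number of components of a rank-r tensor in d dimensions is d^r.
Here d = 6 and r = 2.
6^2 = 36

36


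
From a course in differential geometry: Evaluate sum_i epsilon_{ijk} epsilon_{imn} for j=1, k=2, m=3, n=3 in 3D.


Using the identity: epsilon_{ijk} epsilon_{imn} = delta_{jm} delta_{kn} - delta_{jn} delta_{km}.
delta_{13} = 0
delta_{23} = 0
delta_{13} = 0
delta_{23} = 0
Result = 0 * 0 - 0 * 0 = 0 - 0 = 0

0


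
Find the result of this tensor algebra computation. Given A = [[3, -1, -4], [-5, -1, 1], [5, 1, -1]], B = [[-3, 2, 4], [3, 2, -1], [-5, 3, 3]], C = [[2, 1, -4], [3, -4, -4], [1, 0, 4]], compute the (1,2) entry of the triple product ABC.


(ABC)_{12} = sum_m (AB)_{1m} C_{m2}. First compute row 1 of AB.
(AB)_{11} = 3*-3 + -1*3 + -4*-5 = 8
(AB)_{12} = 3*2 + -1*2 + -4*3 = -8
(AB)_{13} = 3*4 + -1*-1 + -4*3 = 1
Now contract with column 2 of C:
(AB)_{11} * C_{12} = 8 * 1 = 8
(AB)_{12} * C_{22} = -8 * -4 = 32
(AB)_{13} * C_{32} = 1 * 0 = 0
(ABC)_{12} = 8 + 32 + 0 = 40

40


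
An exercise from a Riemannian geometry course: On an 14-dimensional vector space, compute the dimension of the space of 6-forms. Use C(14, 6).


The dimension of the space of p-forms on an n-dimensional space is C(n, p).
n = 14, p = 6
C(14, 6) = 14! / (6! * 8!) = 3003

3003


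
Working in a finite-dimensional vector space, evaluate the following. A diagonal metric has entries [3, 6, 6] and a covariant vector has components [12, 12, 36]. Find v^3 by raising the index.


To raise an index with a diagonal metric: v^i = v_i / g_{ii}.
For index 3: v_3 = 36, g_{33} = 6
v^3 = 36 / 6 = 6

6


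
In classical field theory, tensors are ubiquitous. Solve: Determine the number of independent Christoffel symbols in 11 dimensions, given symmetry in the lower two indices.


Christoffel symbols Gamma^k_{ij} are symmetric in i,j, so there are d * d(d+1)/2 independent symbols.
d = 11
d(d+1)/2 = 11 * 12 / 2 = 66
Total = 11 * 66 = 726

726


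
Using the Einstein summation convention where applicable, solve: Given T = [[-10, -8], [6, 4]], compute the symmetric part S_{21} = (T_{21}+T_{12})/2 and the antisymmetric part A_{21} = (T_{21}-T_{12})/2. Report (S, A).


T_{21} = 6
T_{12} = -8
S_{21} = (6 + -8)/2 = -2/2 = -1
A_{21} = (6 - -8)/2 = 14/2 = 7
Check: S + A = -1 + 7 = 6 = T_{21}.

(-1, 7)


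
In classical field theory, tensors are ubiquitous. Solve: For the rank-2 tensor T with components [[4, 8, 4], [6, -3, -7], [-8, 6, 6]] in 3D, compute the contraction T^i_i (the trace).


The contraction (trace) of a rank-2 tensor is the sum of its diagonal elements.
Diagonal entries: A[1,1] = 4, A[2,2] = -3, A[3,3] = 6
Tr(A) = 4 + -3 + 6 = 7

7


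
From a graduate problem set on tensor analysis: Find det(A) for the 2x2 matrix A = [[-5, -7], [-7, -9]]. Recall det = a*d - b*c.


For a 2x2 matrix [[a, b], [c, d]], det = a*d - b*c.
a = -5, b = -7, c = -7, d = -9
a*d = -5 * -9 = 45
b*c = -7 * -7 = 49
det = 45 - 49 = -4

-4


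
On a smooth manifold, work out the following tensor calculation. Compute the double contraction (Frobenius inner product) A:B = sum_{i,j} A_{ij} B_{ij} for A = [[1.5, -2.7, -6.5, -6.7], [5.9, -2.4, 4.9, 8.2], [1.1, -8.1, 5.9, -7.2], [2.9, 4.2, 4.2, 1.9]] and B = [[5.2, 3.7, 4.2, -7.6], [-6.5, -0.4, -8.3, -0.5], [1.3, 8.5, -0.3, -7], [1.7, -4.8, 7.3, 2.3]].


A:B = sum over all i,j of A_{ij} * B_{ij}.
Row 1: 1.5*5.2=7.8, -2.7*3.7=-9.99, -6.5*4.2=-27.3, -6.7*-7.6=50.92 => row sum = 21.43
Row 2: 5.9*-6.5=-38.35, -2.4*-0.4=0.96, 4.9*-8.3=-40.67, 8.2*-0.5=-4.1 => row sum = -82.16
Row 3: 1.1*1.3=1.43, -8.1*8.5=-68.85, 5.9*-0.3=-1.77, -7.2*-7=50.4 => row sum = -18.79
Row 4: 2.9*1.7=4.93, 4.2*-4.8=-20.16, 4.2*7.3=30.66, 1.9*2.3=4.37 => row sum = 19.8
Total = 21.43 + -82.16 + -18.79 + 19.8 = -59.72

-59.72


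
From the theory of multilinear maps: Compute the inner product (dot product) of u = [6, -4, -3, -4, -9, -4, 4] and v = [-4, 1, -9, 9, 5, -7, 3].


The inner product u . v = sum of u_i * v_i.
Term-by-term: 6 * -4, -4 * 1, -3 * -9, -4 * 9, -9 * 5, -4 * -7, 4 * 3
Products: -24, -4, 27, -36, -45, 28, 12
Sum = -24 + -4 + 27 + -36 + -45 + 28 + 12 = -42

-42


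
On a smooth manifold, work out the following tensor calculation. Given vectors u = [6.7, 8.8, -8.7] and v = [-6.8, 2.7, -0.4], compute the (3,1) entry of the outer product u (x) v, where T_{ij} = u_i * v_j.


The outer product entry T_{ij} = u_i * v_j.
We need i=3, j=1.
u_3 = -8.7, v_1 = -6.8
T_{3,1} = -8.7 * -6.8 = 59.16

59.16


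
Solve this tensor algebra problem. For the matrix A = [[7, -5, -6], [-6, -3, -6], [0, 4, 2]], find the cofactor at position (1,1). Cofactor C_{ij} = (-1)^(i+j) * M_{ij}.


To find cofactor C_{11}, delete row 1 and column 1.
The resulting 2x2 submatrix is: [[-3, -6], [4, 2]]
Minor M_{11} = -3*2 - -6*4
  = -6 - -24 = 18
Sign = (-1)^(1+1) = (-1)^2 = 1
Cofactor C_{11} = 1 * 18 = 18

18


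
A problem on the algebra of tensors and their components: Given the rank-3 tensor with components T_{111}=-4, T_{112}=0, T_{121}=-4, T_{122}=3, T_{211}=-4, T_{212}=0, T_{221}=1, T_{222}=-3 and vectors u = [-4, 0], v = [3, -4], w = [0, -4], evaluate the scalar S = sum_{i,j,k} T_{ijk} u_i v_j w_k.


S = sum over i,j,k of T_{ijk} u_i v_j w_k. Expanding all 8 terms:
T_{111}*u_1*v_1*w_1 = -4*-4*3*0 = 0  (running total: 0)
T_{112}*u_1*v_1*w_2 = 0*-4*3*-4 = 0  (running total: 0)
T_{121}*u_1*v_2*w_1 = -4*-4*-4*0 = 0  (running total: 0)
T_{122}*u_1*v_2*w_2 = 3*-4*-4*-4 = -192  (running total: -192)
T_{211}*u_2*v_1*w_1 = -4*0*3*0 = 0  (running total: -192)
T_{212}*u_2*v_1*w_2 = 0*0*3*-4 = 0  (running total: -192)
T_{221}*u_2*v_2*w_1 = 1*0*-4*0 = 0  (running total: -192)
T_{222}*u_2*v_2*w_2 = -3*0*-4*-4 = 0  (running total: -192)
S = -192

-192


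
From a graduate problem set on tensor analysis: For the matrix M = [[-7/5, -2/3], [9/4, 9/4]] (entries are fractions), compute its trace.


The trace is the sum of diagonal entries.
Diagonal: M[1,1] = -7/5, M[2,2] = 9/4
Tr(M) = -7/5 + 9/4
Computing step by step:
After adding M[1,1]: -7/5
After adding M[2,2]: 17/20
Tr(M) = 17/20

17/20


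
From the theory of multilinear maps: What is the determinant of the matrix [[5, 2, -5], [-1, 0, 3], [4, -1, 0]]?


Expanding along the first row, det(A) = a11*M_11 - a12*M_12 + a13*M_13, where M_1j is the (1,j) minor.
Minor M_11 = 0*0 - 3*-1 = 3
Minor M_12 = -1*0 - 3*4 = -12
Minor M_13 = -1*-1 - 0*4 = 1
det = 5*(3) - 2*(-12) + -5*(1)
    = 15 - -24 + -5
    = 34

34


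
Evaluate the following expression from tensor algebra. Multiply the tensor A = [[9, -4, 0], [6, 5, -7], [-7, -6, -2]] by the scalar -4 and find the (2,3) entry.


Scalar multiplication: (cA)_{ij} = c * A_{ij}.
c = -4
A_{23} = -7
(cA)_{23} = -4 * -7 = 28

28


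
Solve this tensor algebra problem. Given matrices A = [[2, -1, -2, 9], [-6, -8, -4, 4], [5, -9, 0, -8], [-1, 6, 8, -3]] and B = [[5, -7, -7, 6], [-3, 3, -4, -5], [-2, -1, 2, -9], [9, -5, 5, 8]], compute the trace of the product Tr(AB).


Tr(AB) = sum_i (AB)_{ii} where (AB)_{ii} = sum_k A_{ik} B_{ki}.
(AB)_{11} = 2*5 + -1*-3 + -2*-2 + 9*9 = 98
(AB)_{22} = -6*-7 + -8*3 + -4*-1 + 4*-5 = 2
(AB)_{33} = 5*-7 + -9*-4 + 0*2 + -8*5 = -39
(AB)_{44} = -1*6 + 6*-5 + 8*-9 + -3*8 = -132
Tr(AB) = 98 + 2 + -39 + -132 = -71

-71


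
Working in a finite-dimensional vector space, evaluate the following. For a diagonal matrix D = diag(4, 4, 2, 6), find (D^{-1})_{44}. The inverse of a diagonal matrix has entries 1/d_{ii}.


For a diagonal matrix, the inverse has entries (D^{-1})_{ii} = 1/d_{ii}.
The diagonal entries are: d_{11} = 4, d_{22} = 4, d_{33} = 2, d_{44} = 6
We need (D^{-1})_{44} = 1/d_{44} = 1/6 = 1/6

1/6


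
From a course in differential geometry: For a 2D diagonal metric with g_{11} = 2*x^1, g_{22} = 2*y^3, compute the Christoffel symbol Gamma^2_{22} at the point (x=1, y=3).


For a diagonal metric, Gamma^k_{ij} = (1/2) g^{kk} (dg_{ik}/dx_j + dg_{jk}/dx_i - dg_{ij}/dx_k).
The metric is diagonal, so g_{ab} = 0 for a != b.
At the given point: g_{11} = 2, g_{22} = 54
g^{22} = 1/54
dg_{22}/dx_2 = dg_{22}/dx_2 = 54
dg_{22}/dx_2 = dg_{22}/dx_2 = 54
dg_{22}/dx_2 = dg_{22}/dx_2 = 54
Numerator = 54 + 54 - 54 = 54
Gamma^2_{22} = 54 / (2 * 54) = 1/2

1/2


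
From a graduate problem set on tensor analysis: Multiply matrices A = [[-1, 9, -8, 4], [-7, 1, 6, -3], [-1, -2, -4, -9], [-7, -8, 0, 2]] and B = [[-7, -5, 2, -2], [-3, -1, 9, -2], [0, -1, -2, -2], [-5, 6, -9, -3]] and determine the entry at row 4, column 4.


(AB)_{ij} = sum_k A_{ik} B_{kj}.
For i=4, j=4:
A_{41} * B_{14} = -7 * -2 = 14
A_{42} * B_{24} = -8 * -2 = 16
A_{43} * B_{34} = 0 * -2 = 0
A_{44} * B_{44} = 2 * -3 = -6
Sum = 14 + 16 + 0 + -6 = 24

24


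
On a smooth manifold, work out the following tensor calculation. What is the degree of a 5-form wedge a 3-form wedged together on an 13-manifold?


The degree of a wedge product is the sum of the degrees of the individual forms.
Degrees: 5, 3
Total degree = 5 + 3 = 8

8


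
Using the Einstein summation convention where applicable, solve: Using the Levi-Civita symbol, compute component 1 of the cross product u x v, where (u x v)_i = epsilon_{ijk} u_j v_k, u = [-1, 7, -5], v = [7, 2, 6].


(u x v)_1 = sum_{j,k} epsilon_{1jk} u_j v_k. Only permutations of (1,2,3) contribute; the two non-zero terms are:
eps_{123} u_2 v_3 = 1 * 7 * 6 = 42
eps_{132} u_3 v_2 = -1 * -5 * 2 = 10
(u x v)_1 = 52

52


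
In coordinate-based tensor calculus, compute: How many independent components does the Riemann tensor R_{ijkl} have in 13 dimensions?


The Riemann tensor in d dimensions has d^2(d^2 - 1)/12 independent components.
d = 13, so d^2 = 169
d^2 - 1 = 168
d^2(d^2 - 1) = 169 * 168 = 28392
Divide by 12: 28392 / 12 = 2366

2366


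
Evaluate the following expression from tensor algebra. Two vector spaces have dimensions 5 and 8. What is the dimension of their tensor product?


The dimension of a tensor product is the product of dimensions.
dim(V) = 5, dim(W) = 8
dim(V (x) W) = 5 * 8 = 40

40


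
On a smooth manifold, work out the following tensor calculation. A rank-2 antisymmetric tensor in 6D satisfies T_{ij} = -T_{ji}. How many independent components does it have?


An antisymmetric rank-2 tensor satisfies A_{ij} = -A_{ji}, so diagonal entries are zero.
The independent components are the upper-triangular entries: C(n, 2) = n(n-1)/2.
n = 6
C(6, 2) = 6 * 5 / 2 = 30 / 2 = 15

15


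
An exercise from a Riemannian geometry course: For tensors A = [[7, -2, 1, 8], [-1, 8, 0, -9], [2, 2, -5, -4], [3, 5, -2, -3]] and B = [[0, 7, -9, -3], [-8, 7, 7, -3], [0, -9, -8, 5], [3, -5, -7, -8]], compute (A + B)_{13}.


Tensor addition is component-wise: (A + B)_{ij} = A_{ij} + B_{ij}.
A_{13} = 1
B_{13} = -9
(A + B)_{13} = 1 + -9 = -8

-8


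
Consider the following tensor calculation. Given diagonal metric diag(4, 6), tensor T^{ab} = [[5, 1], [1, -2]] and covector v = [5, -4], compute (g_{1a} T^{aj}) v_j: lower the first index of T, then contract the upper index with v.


Step 1: lower the first index. For a diagonal metric, g_{ia} T^{aj} = g_{ii} T^{ij} (no sum on i).
g_{11} = 4
S_1{}^1 = 4 * T^{11} = 4 * 5 = 20
S_1{}^2 = 4 * T^{12} = 4 * 1 = 4
Step 2: contract S_1{}^j with v_j.
S_1{}^1 * v_1 = 20 * 5 = 100
S_1{}^2 * v_2 = 4 * -4 = -16
Result = 100 + -16 = 84

84


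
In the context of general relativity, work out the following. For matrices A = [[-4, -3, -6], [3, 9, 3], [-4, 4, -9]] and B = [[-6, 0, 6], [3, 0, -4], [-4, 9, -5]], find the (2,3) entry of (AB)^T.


(AB)^T_{ij} = (AB)_{ji} = sum_k A_{jk} B_{ki}.
For i=2, j=3 we need (AB)_{32}:
A_{31} * B_{12} = -4 * 0 = 0
A_{32} * B_{22} = 4 * 0 = 0
A_{33} * B_{32} = -9 * 9 = -81
Sum = 0 + 0 + -81 = -81

-81


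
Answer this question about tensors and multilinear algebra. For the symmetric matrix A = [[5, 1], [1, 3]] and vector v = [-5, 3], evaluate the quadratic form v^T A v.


First compute Av:
(Av)_1 = 5*-5 + 1*3 = -22
(Av)_2 = 1*-5 + 3*3 = 4
Av = [-22, 4]
Then v^T (Av) = -5*-22 + 3*4
= 110 + 12 = 122

122


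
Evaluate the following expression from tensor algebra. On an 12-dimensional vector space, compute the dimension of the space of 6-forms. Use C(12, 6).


The dimension of the space of p-forms on an n-dimensional space is C(n, p).
n = 12, p = 6
C(12, 6) = 12! / (6! * 6!) = 924

924


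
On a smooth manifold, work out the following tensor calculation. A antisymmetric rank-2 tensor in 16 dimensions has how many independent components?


A antisymmetric rank-2 tensor in d dimensions has d(d-1)/2 independent components.
d = 16
d(d-1)/2 = 16 * 15 / 2 = 240 / 2 = 120

120


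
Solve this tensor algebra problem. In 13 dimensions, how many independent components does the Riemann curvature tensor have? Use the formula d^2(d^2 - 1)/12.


The Riemann tensor in d dimensions has d^2(d^2 - 1)/12 independent components.
d = 13, so d^2 = 169
d^2 - 1 = 168
d^2(d^2 - 1) = 169 * 168 = 28392
Divide by 12: 28392 / 12 = 2366

2366


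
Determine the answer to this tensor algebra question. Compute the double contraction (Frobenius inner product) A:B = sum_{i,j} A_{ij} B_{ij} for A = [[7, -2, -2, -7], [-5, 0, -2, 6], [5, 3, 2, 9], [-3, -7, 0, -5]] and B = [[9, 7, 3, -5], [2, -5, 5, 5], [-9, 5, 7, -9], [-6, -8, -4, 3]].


A:B = sum over all i,j of A_{ij} * B_{ij}.
Row 1: 7*9=63, -2*7=-14, -2*3=-6, -7*-5=35 => row sum = 78
Row 2: -5*2=-10, 0*-5=0, -2*5=-10, 6*5=30 => row sum = 10
Row 3: 5*-9=-45, 3*5=15, 2*7=14, 9*-9=-81 => row sum = -97
Row 4: -3*-6=18, -7*-8=56, 0*-4=0, -5*3=-15 => row sum = 59
Total = 78 + 10 + -97 + 59 = 50

50


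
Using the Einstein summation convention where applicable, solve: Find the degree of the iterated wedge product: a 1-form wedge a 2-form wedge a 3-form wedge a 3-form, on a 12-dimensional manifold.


The degree of a wedge product is the sum of the degrees of the individual forms.
Degrees: 1, 2, 3, 3
Total degree = 1 + 2 + 3 + 3 = 9

9


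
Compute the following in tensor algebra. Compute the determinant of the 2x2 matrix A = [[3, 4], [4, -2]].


For a 2x2 matrix [[a, b], [c, d]], det = a*d - b*c.
a = 3, b = 4, c = 4, d = -2
a*d = 3 * -2 = -6
b*c = 4 * 4 = 16
det = -6 - 16 = -22

-22


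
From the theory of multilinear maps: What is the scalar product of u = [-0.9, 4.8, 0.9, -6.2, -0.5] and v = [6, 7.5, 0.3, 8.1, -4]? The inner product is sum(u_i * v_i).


The inner product u . v = sum of u_i * v_i.
Term-by-term: -0.9 * 6, 4.8 * 7.5, 0.9 * 0.3, -6.2 * 8.1, -0.5 * -4
Products: -5.4, 36, 0.27, -50.22, 2
Sum = -5.4 + 36 + 0.27 + -50.22 + 2 = -17.35

-17.35


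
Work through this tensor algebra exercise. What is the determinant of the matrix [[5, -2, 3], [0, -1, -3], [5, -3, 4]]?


Expanding along the first row, det(A) = a11*M_11 - a12*M_12 + a13*M_13, where M_1j is the (1,j) minor.
Minor M_11 = -1*4 - -3*-3 = -13
Minor M_12 = 0*4 - -3*5 = 15
Minor M_13 = 0*-3 - -1*5 = 5
det = 5*(-13) - -2*(15) + 3*(5)
    = -65 - -30 + 15
    = -20

-20


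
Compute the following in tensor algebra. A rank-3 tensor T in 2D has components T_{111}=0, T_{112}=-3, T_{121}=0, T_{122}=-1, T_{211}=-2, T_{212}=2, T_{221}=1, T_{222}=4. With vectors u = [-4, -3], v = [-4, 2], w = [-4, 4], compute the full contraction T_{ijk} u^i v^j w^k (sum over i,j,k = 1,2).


S = sum over i,j,k of T_{ijk} u_i v_j w_k. Expanding all 8 terms:
T_{111}*u_1*v_1*w_1 = 0*-4*-4*-4 = 0  (running total: 0)
T_{112}*u_1*v_1*w_2 = -3*-4*-4*4 = -192  (running total: -192)
T_{121}*u_1*v_2*w_1 = 0*-4*2*-4 = 0  (running total: -192)
T_{122}*u_1*v_2*w_2 = -1*-4*2*4 = 32  (running total: -160)
T_{211}*u_2*v_1*w_1 = -2*-3*-4*-4 = 96  (running total: -64)
T_{212}*u_2*v_1*w_2 = 2*-3*-4*4 = 96  (running total: 32)
T_{221}*u_2*v_2*w_1 = 1*-3*2*-4 = 24  (running total: 56)
T_{222}*u_2*v_2*w_2 = 4*-3*2*4 = -96  (running total: -40)
S = -40

-40


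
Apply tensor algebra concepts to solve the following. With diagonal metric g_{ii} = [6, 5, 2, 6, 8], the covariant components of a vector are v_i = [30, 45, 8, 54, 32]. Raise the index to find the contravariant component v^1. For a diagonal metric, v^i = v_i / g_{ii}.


To raise an index with a diagonal metric: v^i = v_i / g_{ii}.
For index 1: v_1 = 30, g_{11} = 6
v^1 = 30 / 6 = 5

5


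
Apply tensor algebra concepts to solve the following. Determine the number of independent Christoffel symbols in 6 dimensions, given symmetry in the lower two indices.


Christoffel symbols Gamma^k_{ij} are symmetric in i,j, so there are d * d(d+1)/2 independent symbols.
d = 6
d(d+1)/2 = 6 * 7 / 2 = 21
Total = 6 * 21 = 126

126


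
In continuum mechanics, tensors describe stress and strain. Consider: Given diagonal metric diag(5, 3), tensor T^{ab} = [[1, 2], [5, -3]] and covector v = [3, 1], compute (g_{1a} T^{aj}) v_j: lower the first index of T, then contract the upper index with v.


Step 1: lower the first index. For a diagonal metric, g_{ia} T^{aj} = g_{ii} T^{ij} (no sum on i).
g_{11} = 5
S_1{}^1 = 5 * T^{11} = 5 * 1 = 5
S_1{}^2 = 5 * T^{12} = 5 * 2 = 10
Step 2: contract S_1{}^j with v_j.
S_1{}^1 * v_1 = 5 * 3 = 15
S_1{}^2 * v_2 = 10 * 1 = 10
Result = 15 + 10 = 25

25


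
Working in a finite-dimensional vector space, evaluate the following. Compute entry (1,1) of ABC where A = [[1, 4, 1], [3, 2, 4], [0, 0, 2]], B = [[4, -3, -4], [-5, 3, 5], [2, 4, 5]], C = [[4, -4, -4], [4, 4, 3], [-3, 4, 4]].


(ABC)_{11} = sum_m (AB)_{1m} C_{m1}. First compute row 1 of AB.
(AB)_{11} = 1*4 + 4*-5 + 1*2 = -14
(AB)_{12} = 1*-3 + 4*3 + 1*4 = 13
(AB)_{13} = 1*-4 + 4*5 + 1*5 = 21
Now contract with column 1 of C:
(AB)_{11} * C_{11} = -14 * 4 = -56
(AB)_{12} * C_{21} = 13 * 4 = 52
(AB)_{13} * C_{31} = 21 * -3 = -63
(ABC)_{11} = -56 + 52 + -63 = -67

-67


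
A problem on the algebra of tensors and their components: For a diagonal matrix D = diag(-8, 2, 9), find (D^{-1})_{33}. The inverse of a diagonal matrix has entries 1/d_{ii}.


For a diagonal matrix, the inverse has entries (D^{-1})_{ii} = 1/d_{ii}.
The diagonal entries are: d_{11} = -8, d_{22} = 2, d_{33} = 9
We need (D^{-1})_{33} = 1/d_{33} = 1/9 = 1/9

1/9


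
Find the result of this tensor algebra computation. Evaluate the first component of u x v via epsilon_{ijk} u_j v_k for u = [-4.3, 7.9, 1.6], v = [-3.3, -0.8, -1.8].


(u x v)_1 = sum_{j,k} epsilon_{1jk} u_j v_k. Only permutations of (1,2,3) contribute; the two non-zero terms are:
eps_{123} u_2 v_3 = 1 * 7.9 * -1.8 = -14.22
eps_{132} u_3 v_2 = -1 * 1.6 * -0.8 = 1.28
(u x v)_1 = -12.94

-12.94


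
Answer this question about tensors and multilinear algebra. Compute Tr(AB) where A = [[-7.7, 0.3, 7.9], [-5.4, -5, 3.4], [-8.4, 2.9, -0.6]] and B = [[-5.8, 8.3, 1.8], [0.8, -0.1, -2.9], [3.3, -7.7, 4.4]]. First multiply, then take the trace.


Tr(AB) = sum_i (AB)_{ii} where (AB)_{ii} = sum_k A_{ik} B_{ki}.
(AB)_{11} = -7.7*-5.8 + 0.3*0.8 + 7.9*3.3 = 70.97
(AB)_{22} = -5.4*8.3 + -5*-0.1 + 3.4*-7.7 = -70.5
(AB)_{33} = -8.4*1.8 + 2.9*-2.9 + -0.6*4.4 = -26.17
Tr(AB) = 70.97 + -70.5 + -26.17 = -25.7

-25.7


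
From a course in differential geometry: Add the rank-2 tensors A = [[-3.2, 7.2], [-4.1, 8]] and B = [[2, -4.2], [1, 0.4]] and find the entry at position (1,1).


Tensor addition is component-wise: (A + B)_{ij} = A_{ij} + B_{ij}.
A_{11} = -3.2
B_{11} = 2
(A + B)_{11} = -3.2 + 2 = -1.2

-1.2


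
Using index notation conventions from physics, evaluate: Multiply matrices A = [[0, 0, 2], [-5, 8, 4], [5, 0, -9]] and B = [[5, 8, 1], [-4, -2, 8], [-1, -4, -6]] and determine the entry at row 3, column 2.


(AB)_{ij} = sum_k A_{ik} B_{kj}.
For i=3, j=2:
A_{31} * B_{12} = 5 * 8 = 40
A_{32} * B_{22} = 0 * -2 = 0
A_{33} * B_{32} = -9 * -4 = 36
Sum = 40 + 0 + 36 = 76

76


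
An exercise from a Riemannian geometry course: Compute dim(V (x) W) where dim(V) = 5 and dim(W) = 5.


The dimension of a tensor product is the product of dimensions.
dim(V) = 5, dim(W) = 5
dim(V (x) W) = 5 * 5 = 25

25


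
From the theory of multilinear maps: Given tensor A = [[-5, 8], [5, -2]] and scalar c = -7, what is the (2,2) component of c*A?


Scalar multiplication: (cA)_{ij} = c * A_{ij}.
c = -7
A_{22} = -2
(cA)_{22} = -7 * -2 = 14

14


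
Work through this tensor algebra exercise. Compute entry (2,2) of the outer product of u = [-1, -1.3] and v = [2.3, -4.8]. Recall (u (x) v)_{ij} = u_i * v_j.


The outer product entry T_{ij} = u_i * v_j.
We need i=2, j=2.
u_2 = -1.3, v_2 = -4.8
T_{2,2} = -1.3 * -4.8 = 6.24

6.24


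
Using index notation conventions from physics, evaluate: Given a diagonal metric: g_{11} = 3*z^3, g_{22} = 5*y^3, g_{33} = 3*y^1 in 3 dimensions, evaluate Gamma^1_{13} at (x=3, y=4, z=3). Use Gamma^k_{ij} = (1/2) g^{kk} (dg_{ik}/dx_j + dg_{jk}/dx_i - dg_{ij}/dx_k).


For a diagonal metric, Gamma^k_{ij} = (1/2) g^{kk} (dg_{ik}/dx_j + dg_{jk}/dx_i - dg_{ij}/dx_k).
The metric is diagonal, so g_{ab} = 0 for a != b.
At the given point: g_{11} = 81, g_{22} = 320, g_{33} = 12
g^{11} = 1/81
dg_{11}/dx_3 = dg_{11}/dx_3 = 81
dg_{31}/dx_1 = 0 (off-diagonal)
dg_{13}/dx_1 = 0 (off-diagonal)
Numerator = 81 + 0 - 0 = 81
Gamma^1_{13} = 81 / (2 * 81) = 1/2

1/2


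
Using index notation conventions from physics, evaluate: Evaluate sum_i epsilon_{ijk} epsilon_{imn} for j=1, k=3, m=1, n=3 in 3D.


Using the identity: epsilon_{ijk} epsilon_{imn} = delta_{jm} delta_{kn} - delta_{jn} delta_{km}.
delta_{11} = 1
delta_{33} = 1
delta_{13} = 0
delta_{31} = 0
Result = 1 * 1 - 0 * 0 = 1 - 0 = 1

1


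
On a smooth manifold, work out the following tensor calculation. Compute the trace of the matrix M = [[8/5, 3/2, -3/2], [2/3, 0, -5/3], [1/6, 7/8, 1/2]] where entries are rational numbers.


The trace is the sum of diagonal entries.
Diagonal: M[1,1] = 8/5, M[2,2] = 0, M[3,3] = 1/2
Tr(M) = 8/5 + 0 + 1/2
Computing step by step:
After adding M[1,1]: 8/5
After adding M[2,2]: 8/5
After adding M[3,3]: 21/10
Tr(M) = 21/10

21/10


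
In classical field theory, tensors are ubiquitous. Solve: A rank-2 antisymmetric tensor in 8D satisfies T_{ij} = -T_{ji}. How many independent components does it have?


An antisymmetric rank-2 tensor satisfies A_{ij} = -A_{ji}, so diagonal entries are zero.
The independent components are the upper-triangular entries: C(n, 2) = n(n-1)/2.
n = 8
C(8, 2) = 8 * 7 / 2 = 56 / 2 = 28

28


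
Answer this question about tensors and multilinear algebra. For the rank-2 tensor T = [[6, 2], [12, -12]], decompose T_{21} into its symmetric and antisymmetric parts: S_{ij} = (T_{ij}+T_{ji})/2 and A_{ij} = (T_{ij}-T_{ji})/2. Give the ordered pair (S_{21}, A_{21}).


T_{21} = 12
T_{12} = 2
S_{21} = (12 + 2)/2 = 14/2 = 7
A_{21} = (12 - 2)/2 = 10/2 = 5
Check: S + A = 7 + 5 = 12 = T_{21}.

(7, 5)


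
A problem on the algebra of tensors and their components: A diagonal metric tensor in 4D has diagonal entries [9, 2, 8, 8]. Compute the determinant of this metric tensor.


For a diagonal metric, the determinant is the product of diagonal entries.
Diagonal entries: 9, 2, 8, 8
det(g) = 9 * 2 * 8 * 8 = 1152

1152


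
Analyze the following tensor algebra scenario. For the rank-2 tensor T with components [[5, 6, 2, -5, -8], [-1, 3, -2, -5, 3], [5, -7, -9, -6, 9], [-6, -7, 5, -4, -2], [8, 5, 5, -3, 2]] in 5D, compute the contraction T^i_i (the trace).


The contraction (trace) of a rank-2 tensor is the sum of its diagonal elements.
Diagonal entries: A[1,1] = 5, A[2,2] = 3, A[3,3] = -9, A[4,4] = -4, A[5,5] = 2
Tr(A) = 5 + 3 + -9 + -4 + 2 = -3

-3


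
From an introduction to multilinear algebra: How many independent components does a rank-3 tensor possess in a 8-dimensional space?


The number of components of a rank-r tensor in d dimensions is d^r.
Here d = 8 and r = 3.
8^3 = 512

512


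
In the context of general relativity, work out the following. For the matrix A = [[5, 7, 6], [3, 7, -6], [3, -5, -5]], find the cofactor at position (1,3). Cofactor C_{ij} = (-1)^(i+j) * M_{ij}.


To find cofactor C_{13}, delete row 1 and column 3.
The resulting 2x2 submatrix is: [[3, 7], [3, -5]]
Minor M_{13} = 3*-5 - 7*3
  = -15 - 21 = -36
Sign = (-1)^(1+3) = (-1)^4 = 1
Cofactor C_{13} = 1 * -36 = -36

-36


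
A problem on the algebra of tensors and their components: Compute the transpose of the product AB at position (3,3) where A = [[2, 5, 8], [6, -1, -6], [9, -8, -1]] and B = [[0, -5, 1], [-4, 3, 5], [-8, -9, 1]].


(AB)^T_{ij} = (AB)_{ji} = sum_k A_{jk} B_{ki}.
For i=3, j=3 we need (AB)_{33}:
A_{31} * B_{13} = 9 * 1 = 9
A_{32} * B_{23} = -8 * 5 = -40
A_{33} * B_{33} = -1 * 1 = -1
Sum = 9 + -40 + -1 = -32

-32


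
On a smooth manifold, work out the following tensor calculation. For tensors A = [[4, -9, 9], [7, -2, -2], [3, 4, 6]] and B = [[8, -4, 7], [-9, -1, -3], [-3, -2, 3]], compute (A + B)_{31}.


Tensor addition is component-wise: (A + B)_{ij} = A_{ij} + B_{ij}.
A_{31} = 3
B_{31} = -3
(A + B)_{31} = 3 + -3 = 0

0


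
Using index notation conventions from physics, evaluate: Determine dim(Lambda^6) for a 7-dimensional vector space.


The dimension of the space of p-forms on an n-dimensional space is C(n, p).
n = 7, p = 6
C(7, 6) = 7! / (6! * 1!) = 7

7


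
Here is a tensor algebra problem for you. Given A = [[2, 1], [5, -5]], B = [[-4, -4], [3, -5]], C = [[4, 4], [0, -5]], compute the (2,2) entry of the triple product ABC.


(ABC)_{22} = sum_m (AB)_{2m} C_{m2}. First compute row 2 of AB.
(AB)_{21} = 5*-4 + -5*3 = -35
(AB)_{22} = 5*-4 + -5*-5 = 5
Now contract with column 2 of C:
(AB)_{21} * C_{12} = -35 * 4 = -140
(AB)_{22} * C_{22} = 5 * -5 = -25
(ABC)_{22} = -140 + -25 = -165

-165


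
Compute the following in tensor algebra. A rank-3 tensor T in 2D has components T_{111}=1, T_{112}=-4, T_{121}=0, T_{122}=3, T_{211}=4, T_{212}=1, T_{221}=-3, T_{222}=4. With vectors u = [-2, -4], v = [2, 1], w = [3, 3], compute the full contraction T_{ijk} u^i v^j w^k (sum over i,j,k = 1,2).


S = sum over i,j,k of T_{ijk} u_i v_j w_k. Expanding all 8 terms:
T_{111}*u_1*v_1*w_1 = 1*-2*2*3 = -12  (running total: -12)
T_{112}*u_1*v_1*w_2 = -4*-2*2*3 = 48  (running total: 36)
T_{121}*u_1*v_2*w_1 = 0*-2*1*3 = 0  (running total: 36)
T_{122}*u_1*v_2*w_2 = 3*-2*1*3 = -18  (running total: 18)
T_{211}*u_2*v_1*w_1 = 4*-4*2*3 = -96  (running total: -78)
T_{212}*u_2*v_1*w_2 = 1*-4*2*3 = -24  (running total: -102)
T_{221}*u_2*v_2*w_1 = -3*-4*1*3 = 36  (running total: -66)
T_{222}*u_2*v_2*w_2 = 4*-4*1*3 = -48  (running total: -114)
S = -114

-114


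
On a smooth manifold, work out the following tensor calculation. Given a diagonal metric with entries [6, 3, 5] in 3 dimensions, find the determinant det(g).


For a diagonal metric, the determinant is the product of diagonal entries.
Diagonal entries: 6, 3, 5
det(g) = 6 * 3 * 5 = 90

90


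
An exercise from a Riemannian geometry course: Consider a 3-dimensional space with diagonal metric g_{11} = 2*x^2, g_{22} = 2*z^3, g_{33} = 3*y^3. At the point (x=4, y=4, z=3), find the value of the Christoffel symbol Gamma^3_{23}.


For a diagonal metric, Gamma^k_{ij} = (1/2) g^{kk} (dg_{ik}/dx_j + dg_{jk}/dx_i - dg_{ij}/dx_k).
The metric is diagonal, so g_{ab} = 0 for a != b.
At the given point: g_{11} = 32, g_{22} = 54, g_{33} = 192
g^{33} = 1/192
dg_{23}/dx_3 = 0 (off-diagonal)
dg_{33}/dx_2 = dg_{33}/dx_2 = 144
dg_{23}/dx_3 = 0 (off-diagonal)
Numerator = 0 + 144 - 0 = 144
Gamma^3_{23} = 144 / (2 * 192) = 3/8

3/8


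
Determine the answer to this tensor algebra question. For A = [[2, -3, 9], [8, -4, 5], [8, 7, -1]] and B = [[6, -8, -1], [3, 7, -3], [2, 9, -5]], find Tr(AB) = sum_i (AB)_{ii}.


Tr(AB) = sum_i (AB)_{ii} where (AB)_{ii} = sum_k A_{ik} B_{ki}.
(AB)_{11} = 2*6 + -3*3 + 9*2 = 21
(AB)_{22} = 8*-8 + -4*7 + 5*9 = -47
(AB)_{33} = 8*-1 + 7*-3 + -1*-5 = -24
Tr(AB) = 21 + -47 + -24 = -50

-50


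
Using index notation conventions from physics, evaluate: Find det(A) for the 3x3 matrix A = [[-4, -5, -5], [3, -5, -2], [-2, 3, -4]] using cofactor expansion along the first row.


Expanding along the first row, det(A) = a11*M_11 - a12*M_12 + a13*M_13, where M_1j is the (1,j) minor.
Minor M_11 = -5*-4 - -2*3 = 26
Minor M_12 = 3*-4 - -2*-2 = -16
Minor M_13 = 3*3 - -5*-2 = -1
det = -4*(26) - -5*(-16) + -5*(-1)
    = -104 - 80 + 5
    = -179

-179


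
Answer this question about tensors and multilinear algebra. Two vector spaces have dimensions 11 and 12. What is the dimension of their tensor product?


The dimension of a tensor product is the product of dimensions.
dim(V) = 11, dim(W) = 12
dim(V (x) W) = 11 * 12 = 132

132


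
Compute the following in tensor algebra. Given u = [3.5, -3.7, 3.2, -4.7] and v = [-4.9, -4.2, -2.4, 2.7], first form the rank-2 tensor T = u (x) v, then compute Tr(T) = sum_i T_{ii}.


The outer product gives T_{ij} = u_i v_j.
The trace (contraction) is Tr(T) = sum_i T_{ii} = sum_i u_i v_i.
Diagonal entries:
T_{11} = u_1 * v_1 = 3.5 * -4.9 = -17.15
T_{22} = u_2 * v_2 = -3.7 * -4.2 = 15.54
T_{33} = u_3 * v_3 = 3.2 * -2.4 = -7.68
T_{44} = u_4 * v_4 = -4.7 * 2.7 = -12.69
Tr(T) = -17.15 + 15.54 + -7.68 + -12.69 = -21.98

-21.98


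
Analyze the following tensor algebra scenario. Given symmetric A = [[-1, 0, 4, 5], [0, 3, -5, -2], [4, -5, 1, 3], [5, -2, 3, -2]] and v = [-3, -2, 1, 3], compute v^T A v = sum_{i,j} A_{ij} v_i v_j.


First compute Av:
(Av)_1 = -1*-3 + 0*-2 + 4*1 + 5*3 = 22
(Av)_2 = 0*-3 + 3*-2 + -5*1 + -2*3 = -17
(Av)_3 = 4*-3 + -5*-2 + 1*1 + 3*3 = 8
(Av)_4 = 5*-3 + -2*-2 + 3*1 + -2*3 = -14
Av = [22, -17, 8, -14]
Then v^T (Av) = -3*22 + -2*-17 + 1*8 + 3*-14
= -66 + 34 + 8 + -42 = -66

-66


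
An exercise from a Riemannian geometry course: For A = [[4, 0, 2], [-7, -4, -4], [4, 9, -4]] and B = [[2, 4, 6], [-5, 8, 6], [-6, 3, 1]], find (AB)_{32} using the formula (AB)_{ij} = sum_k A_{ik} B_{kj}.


(AB)_{ij} = sum_k A_{ik} B_{kj}.
For i=3, j=2:
A_{31} * B_{12} = 4 * 4 = 16
A_{32} * B_{22} = 9 * 8 = 72
A_{33} * B_{32} = -4 * 3 = -12
Sum = 16 + 72 + -12 = 76

76


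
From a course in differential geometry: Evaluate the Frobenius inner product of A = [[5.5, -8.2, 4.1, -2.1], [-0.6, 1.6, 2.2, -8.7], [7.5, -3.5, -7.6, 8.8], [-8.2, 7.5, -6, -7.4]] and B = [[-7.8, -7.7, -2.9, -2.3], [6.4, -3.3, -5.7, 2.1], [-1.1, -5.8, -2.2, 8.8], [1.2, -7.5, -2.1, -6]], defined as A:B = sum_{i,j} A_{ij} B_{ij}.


A:B = sum over all i,j of A_{ij} * B_{ij}.
Row 1: 5.5*-7.8=-42.9, -8.2*-7.7=63.14, 4.1*-2.9=-11.89, -2.1*-2.3=4.83 => row sum = 13.18
Row 2: -0.6*6.4=-3.84, 1.6*-3.3=-5.28, 2.2*-5.7=-12.54, -8.7*2.1=-18.27 => row sum = -39.93
Row 3: 7.5*-1.1=-8.25, -3.5*-5.8=20.3, -7.6*-2.2=16.72, 8.8*8.8=77.44 => row sum = 106.21
Row 4: -8.2*1.2=-9.84, 7.5*-7.5=-56.25, -6*-2.1=12.6, -7.4*-6=44.4 => row sum = -9.09
Total = 13.18 + -39.93 + 106.21 + -9.09 = 70.37

70.37


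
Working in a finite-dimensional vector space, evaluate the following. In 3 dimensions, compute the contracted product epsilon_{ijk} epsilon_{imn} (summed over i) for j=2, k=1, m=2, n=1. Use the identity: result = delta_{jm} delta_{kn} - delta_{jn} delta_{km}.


Using the identity: epsilon_{ijk} epsilon_{imn} = delta_{jm} delta_{kn} - delta_{jn} delta_{km}.
delta_{22} = 1
delta_{11} = 1
delta_{21} = 0
delta_{12} = 0
Result = 1 * 1 - 0 * 0 = 1 - 0 = 1

1


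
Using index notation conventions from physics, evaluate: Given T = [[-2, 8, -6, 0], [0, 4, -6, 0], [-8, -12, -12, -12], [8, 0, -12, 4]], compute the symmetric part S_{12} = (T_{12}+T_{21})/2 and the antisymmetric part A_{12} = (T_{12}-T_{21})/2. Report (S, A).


T_{12} = 8
T_{21} = 0
S_{12} = (8 + 0)/2 = 8/2 = 4
A_{12} = (8 - 0)/2 = 8/2 = 4
Check: S + A = 4 + 4 = 8 = T_{12}.

(4, 4)


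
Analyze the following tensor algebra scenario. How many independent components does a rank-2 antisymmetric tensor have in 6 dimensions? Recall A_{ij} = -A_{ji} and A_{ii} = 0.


An antisymmetric rank-2 tensor satisfies A_{ij} = -A_{ji}, so diagonal entries are zero.
The independent components are the upper-triangular entries: C(n, 2) = n(n-1)/2.
n = 6
C(6, 2) = 6 * 5 / 2 = 30 / 2 = 15

15


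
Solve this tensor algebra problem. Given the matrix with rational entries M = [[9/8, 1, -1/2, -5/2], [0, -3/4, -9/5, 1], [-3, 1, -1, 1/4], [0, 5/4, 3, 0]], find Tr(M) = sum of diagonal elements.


The trace is the sum of diagonal entries.
Diagonal: M[1,1] = 9/8, M[2,2] = -3/4, M[3,3] = -1, M[4,4] = 0
Tr(M) = 9/8 + -3/4 + -1 + 0
Computing step by step:
After adding M[1,1]: 9/8
After adding M[2,2]: 3/8
After adding M[3,3]: -5/8
After adding M[4,4]: -5/8
Tr(M) = -5/8

-5/8


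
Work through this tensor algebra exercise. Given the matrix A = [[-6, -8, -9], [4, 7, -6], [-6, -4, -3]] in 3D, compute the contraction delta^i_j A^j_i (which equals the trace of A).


The contraction (trace) of a rank-2 tensor is the sum of its diagonal elements.
Diagonal entries: A[1,1] = -6, A[2,2] = 7, A[3,3] = -3
Tr(A) = -6 + 7 + -3 = -2

-2


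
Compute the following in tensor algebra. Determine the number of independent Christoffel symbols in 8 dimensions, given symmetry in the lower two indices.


Christoffel symbols Gamma^k_{ij} are symmetric in i,j, so there are d * d(d+1)/2 independent symbols.
d = 8
d(d+1)/2 = 8 * 9 / 2 = 36
Total = 8 * 36 = 288

288


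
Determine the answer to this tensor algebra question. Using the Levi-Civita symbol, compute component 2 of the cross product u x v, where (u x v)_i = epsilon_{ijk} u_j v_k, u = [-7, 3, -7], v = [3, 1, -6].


(u x v)_2 = sum_{j,k} epsilon_{2jk} u_j v_k. Only permutations of (1,2,3) contribute; the two non-zero terms are:
eps_{213} u_1 v_3 = -1 * -7 * -6 = -42
eps_{231} u_3 v_1 = 1 * -7 * 3 = -21
(u x v)_2 = -63

-63


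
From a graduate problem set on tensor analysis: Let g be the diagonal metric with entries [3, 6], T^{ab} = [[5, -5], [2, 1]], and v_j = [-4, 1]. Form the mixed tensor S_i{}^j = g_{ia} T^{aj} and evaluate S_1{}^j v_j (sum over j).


Step 1: lower the first index. For a diagonal metric, g_{ia} T^{aj} = g_{ii} T^{ij} (no sum on i).
g_{11} = 3
S_1{}^1 = 3 * T^{11} = 3 * 5 = 15
S_1{}^2 = 3 * T^{12} = 3 * -5 = -15
Step 2: contract S_1{}^j with v_j.
S_1{}^1 * v_1 = 15 * -4 = -60
S_1{}^2 * v_2 = -15 * 1 = -15
Result = -60 + -15 = -75

-75


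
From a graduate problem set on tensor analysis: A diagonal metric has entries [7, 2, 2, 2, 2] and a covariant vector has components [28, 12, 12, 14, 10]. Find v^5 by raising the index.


To raise an index with a diagonal metric: v^i = v_i / g_{ii}.
For index 5: v_5 = 10, g_{55} = 2
v^5 = 10 / 2 = 5

5


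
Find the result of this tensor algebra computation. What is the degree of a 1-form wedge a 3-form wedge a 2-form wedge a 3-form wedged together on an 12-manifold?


The degree of a wedge product is the sum of the degrees of the individual forms.
Degrees: 1, 3, 2, 3
Total degree = 1 + 3 + 2 + 3 = 9

9


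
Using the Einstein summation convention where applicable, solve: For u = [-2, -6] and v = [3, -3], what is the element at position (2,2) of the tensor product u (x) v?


The outer product entry T_{ij} = u_i * v_j.
We need i=2, j=2.
u_2 = -6, v_2 = -3
T_{2,2} = -6 * -3 = 18

18


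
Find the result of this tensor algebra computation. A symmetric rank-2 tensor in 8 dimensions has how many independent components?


A symmetric rank-2 tensor in d dimensions has d(d+1)/2 independent components.
d = 8
d(d+1)/2 = 8 * 9 / 2 = 72 / 2 = 36

36


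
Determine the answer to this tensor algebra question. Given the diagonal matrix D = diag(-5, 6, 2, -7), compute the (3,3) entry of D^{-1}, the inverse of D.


For a diagonal matrix, the inverse has entries (D^{-1})_{ii} = 1/d_{ii}.
The diagonal entries are: d_{11} = -5, d_{22} = 6, d_{33} = 2, d_{44} = -7
We need (D^{-1})_{33} = 1/d_{33} = 1/2 = 1/2

1/2


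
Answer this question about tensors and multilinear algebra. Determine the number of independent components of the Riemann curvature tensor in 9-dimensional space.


The Riemann tensor in d dimensions has d^2(d^2 - 1)/12 independent components.
d = 9, so d^2 = 81
d^2 - 1 = 80
d^2(d^2 - 1) = 81 * 80 = 6480
Divide by 12: 6480 / 12 = 540

540


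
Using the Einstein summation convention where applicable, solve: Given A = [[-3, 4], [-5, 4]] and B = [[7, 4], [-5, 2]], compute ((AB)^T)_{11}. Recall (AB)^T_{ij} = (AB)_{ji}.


(AB)^T_{ij} = (AB)_{ji} = sum_k A_{jk} B_{ki}.
For i=1, j=1 we need (AB)_{11}:
A_{11} * B_{11} = -3 * 7 = -21
A_{12} * B_{21} = 4 * -5 = -20
Sum = -21 + -20 = -41

-41


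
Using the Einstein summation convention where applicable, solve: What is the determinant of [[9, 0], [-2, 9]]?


For a 2x2 matrix [[a, b], [c, d]], det = a*d - b*c.
a = 9, b = 0, c = -2, d = 9
a*d = 9 * 9 = 81
b*c = 0 * -2 = 0
det = 81 - 0 = 81

81


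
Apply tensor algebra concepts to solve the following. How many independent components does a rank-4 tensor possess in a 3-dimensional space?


The number of components of a rank-r tensor in d dimensions is d^r.
Here d = 3 and r = 4.
3^4 = 81

81


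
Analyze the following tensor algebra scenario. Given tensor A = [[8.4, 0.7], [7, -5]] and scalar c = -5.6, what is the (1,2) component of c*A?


Scalar multiplication: (cA)_{ij} = c * A_{ij}.
c = -5.6
A_{12} = 0.7
(cA)_{12} = -5.6 * 0.7 = -3.92

-3.92


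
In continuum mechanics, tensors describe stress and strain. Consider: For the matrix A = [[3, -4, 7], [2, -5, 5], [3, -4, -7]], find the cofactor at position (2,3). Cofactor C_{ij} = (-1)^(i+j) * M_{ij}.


To find cofactor C_{23}, delete row 2 and column 3.
The resulting 2x2 submatrix is: [[3, -4], [3, -4]]
Minor M_{23} = 3*-4 - -4*3
  = -12 - -12 = 0
Sign = (-1)^(2+3) = (-1)^5 = -1
Cofactor C_{23} = -1 * 0 = 0

0


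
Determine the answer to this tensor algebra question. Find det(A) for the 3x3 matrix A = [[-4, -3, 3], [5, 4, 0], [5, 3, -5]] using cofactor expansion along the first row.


Expanding along the first row, det(A) = a11*M_11 - a12*M_12 + a13*M_13, where M_1j is the (1,j) minor.
Minor M_11 = 4*-5 - 0*3 = -20
Minor M_12 = 5*-5 - 0*5 = -25
Minor M_13 = 5*3 - 4*5 = -5
det = -4*(-20) - -3*(-25) + 3*(-5)
    = 80 - 75 + -15
    = -10

-10
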